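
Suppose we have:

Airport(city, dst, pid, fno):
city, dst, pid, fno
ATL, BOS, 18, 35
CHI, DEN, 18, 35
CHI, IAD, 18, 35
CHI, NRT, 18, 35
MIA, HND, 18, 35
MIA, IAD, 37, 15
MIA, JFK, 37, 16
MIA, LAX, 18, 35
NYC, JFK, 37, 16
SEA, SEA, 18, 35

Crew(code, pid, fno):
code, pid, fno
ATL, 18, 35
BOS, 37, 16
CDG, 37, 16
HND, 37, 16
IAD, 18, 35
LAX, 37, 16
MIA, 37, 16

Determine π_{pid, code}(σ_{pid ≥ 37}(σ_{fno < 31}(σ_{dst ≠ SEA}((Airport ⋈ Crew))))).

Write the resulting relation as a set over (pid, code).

Joining Airport and Crew on pid, fno yields {(ATL, BOS, 18, 35, ATL), (ATL, BOS, 18, 35, IAD), (CHI, DEN, 18, 35, ATL), (CHI, DEN, 18, 35, IAD), (CHI, IAD, 18, 35, ATL), (CHI, IAD, 18, 35, IAD), (CHI, NRT, 18, 35, ATL), (CHI, NRT, 18, 35, IAD), (MIA, HND, 18, 35, ATL), (MIA, HND, 18, 35, IAD), (MIA, JFK, 37, 16, BOS), (MIA, JFK, 37, 16, CDG), (MIA, JFK, 37, 16, HND), (MIA, JFK, 37, 16, LAX), (MIA, JFK, 37, 16, MIA), (MIA, LAX, 18, 35, ATL), (MIA, LAX, 18, 35, IAD), (NYC, JFK, 37, 16, BOS), (NYC, JFK, 37, 16, CDG), (NYC, JFK, 37, 16, HND), (NYC, JFK, 37, 16, LAX), (NYC, JFK, 37, 16, MIA), (SEA, SEA, 18, 35, ATL), (SEA, SEA, 18, 35, IAD)}.
Apply σ_{dst ≠ SEA}; surviving tuples: {(ATL, BOS, 18, 35, ATL), (ATL, BOS, 18, 35, IAD), (CHI, DEN, 18, 35, ATL), (CHI, DEN, 18, 35, IAD), (CHI, IAD, 18, 35, ATL), (CHI, IAD, 18, 35, IAD), (CHI, NRT, 18, 35, ATL), (CHI, NRT, 18, 35, IAD), (MIA, HND, 18, 35, ATL), (MIA, HND, 18, 35, IAD), (MIA, JFK, 37, 16, BOS), (MIA, JFK, 37, 16, CDG), (MIA, JFK, 37, 16, HND), (MIA, JFK, 37, 16, LAX), (MIA, JFK, 37, 16, MIA), (MIA, LAX, 18, 35, ATL), (MIA, LAX, 18, 35, IAD), (NYC, JFK, 37, 16, BOS), (NYC, JFK, 37, 16, CDG), (NYC, JFK, 37, 16, HND), (NYC, JFK, 37, 16, LAX), (NYC, JFK, 37, 16, MIA)}
Apply σ_{fno < 31}; surviving tuples: {(MIA, JFK, 37, 16, BOS), (MIA, JFK, 37, 16, CDG), (MIA, JFK, 37, 16, HND), (MIA, JFK, 37, 16, LAX), (MIA, JFK, 37, 16, MIA), (NYC, JFK, 37, 16, BOS), (NYC, JFK, 37, 16, CDG), (NYC, JFK, 37, 16, HND), (NYC, JFK, 37, 16, LAX), (NYC, JFK, 37, 16, MIA)}
Apply σ_{pid ≥ 37}; surviving tuples: {(MIA, JFK, 37, 16, BOS), (MIA, JFK, 37, 16, CDG), (MIA, JFK, 37, 16, HND), (MIA, JFK, 37, 16, LAX), (MIA, JFK, 37, 16, MIA), (NYC, JFK, 37, 16, BOS), (NYC, JFK, 37, 16, CDG), (NYC, JFK, 37, 16, HND), (NYC, JFK, 37, 16, LAX), (NYC, JFK, 37, 16, MIA)}
π_{pid, code} gives {(37, BOS), (37, CDG), (37, HND), (37, LAX), (37, MIA)} (5 duplicate(s) eliminated).

{(37, BOS), (37, CDG), (37, HND), (37, LAX), (37, MIA)}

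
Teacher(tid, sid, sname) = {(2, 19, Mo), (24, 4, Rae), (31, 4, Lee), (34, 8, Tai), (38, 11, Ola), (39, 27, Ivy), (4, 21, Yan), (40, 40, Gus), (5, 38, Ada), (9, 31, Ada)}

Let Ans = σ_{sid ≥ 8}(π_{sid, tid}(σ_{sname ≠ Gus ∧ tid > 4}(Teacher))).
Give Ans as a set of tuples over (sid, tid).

{(11, 38), (27, 39), (31, 9), (38, 5), (8, 34)}

σ[sname ≠ Gus ∧ tid > 4]: keep tuples satisfying sname ≠ Gus ∧ tid > 4 → {(24, 4, Rae), (31, 4, Lee), (34, 8, Tai), (38, 11, Ola), (39, 27, Ivy), (5, 38, Ada), (9, 31, Ada)}
π_{sid, tid} gives {(11, 38), (27, 39), (31, 9), (38, 5), (4, 24), (4, 31), (8, 34)}.
σ[sid ≥ 8]: keep tuples satisfying sid ≥ 8 → {(11, 38), (27, 39), (31, 9), (38, 5), (8, 34)}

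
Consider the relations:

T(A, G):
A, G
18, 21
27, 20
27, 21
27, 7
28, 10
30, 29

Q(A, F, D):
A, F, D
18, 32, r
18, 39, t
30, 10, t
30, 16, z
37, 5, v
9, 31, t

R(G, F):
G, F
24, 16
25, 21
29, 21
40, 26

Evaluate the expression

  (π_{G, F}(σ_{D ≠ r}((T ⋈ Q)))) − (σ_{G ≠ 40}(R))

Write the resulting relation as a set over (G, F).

Natural join on A: {(18, 21, 32, r), (18, 21, 39, t), (30, 29, 10, t), (30, 29, 16, z)}
Filtering on D ≠ r leaves {(18, 21, 39, t), (30, 29, 10, t), (30, 29, 16, z)}.
Keep only column(s) G, F: {(21, 39), (29, 10), (29, 16)}
Filtering on G ≠ 40 leaves {(24, 16), (25, 21), (29, 21)}.
Taking the difference: {(21, 39), (29, 10), (29, 16)}

{(21, 39), (29, 10), (29, 16)}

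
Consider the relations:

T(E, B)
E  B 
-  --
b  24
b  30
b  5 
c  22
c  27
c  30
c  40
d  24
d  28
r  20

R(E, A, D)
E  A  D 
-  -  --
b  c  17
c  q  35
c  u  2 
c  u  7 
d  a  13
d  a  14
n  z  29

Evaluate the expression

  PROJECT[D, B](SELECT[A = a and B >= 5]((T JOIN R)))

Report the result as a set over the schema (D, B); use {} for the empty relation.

{(13, 24), (13, 28), (14, 24), (14, 28)}

T ⋈ R (natural join on E): {(b, 24, c, 17), (b, 30, c, 17), (b, 5, c, 17), (c, 22, q, 35), (c, 22, u, 2), (c, 22, u, 7), (c, 27, q, 35), (c, 27, u, 2), (c, 27, u, 7), (c, 30, q, 35), (c, 30, u, 2), (c, 30, u, 7), (c, 40, q, 35), (c, 40, u, 2), (c, 40, u, 7), (d, 24, a, 13), (d, 24, a, 14), (d, 28, a, 13), (d, 28, a, 14)}
Apply σ_{A = a and B >= 5}; surviving tuples: {(d, 24, a, 13), (d, 24, a, 14), (d, 28, a, 13), (d, 28, a, 14)}
Projecting to D, B: {(13, 24), (13, 28), (14, 24), (14, 28)}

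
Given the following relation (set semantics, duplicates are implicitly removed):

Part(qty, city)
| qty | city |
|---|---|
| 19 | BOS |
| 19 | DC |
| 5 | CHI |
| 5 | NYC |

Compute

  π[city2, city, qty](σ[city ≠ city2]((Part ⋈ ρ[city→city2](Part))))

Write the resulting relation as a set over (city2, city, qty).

{(BOS, DC, 19), (CHI, NYC, 5), (DC, BOS, 19), (NYC, CHI, 5)}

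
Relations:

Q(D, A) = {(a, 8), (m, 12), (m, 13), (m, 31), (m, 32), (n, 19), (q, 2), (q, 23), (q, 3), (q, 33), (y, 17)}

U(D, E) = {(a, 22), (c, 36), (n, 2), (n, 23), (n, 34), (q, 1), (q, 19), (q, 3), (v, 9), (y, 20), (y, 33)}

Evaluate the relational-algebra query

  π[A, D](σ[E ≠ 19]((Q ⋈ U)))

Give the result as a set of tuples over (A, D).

{(17, y), (19, n), (2, q), (23, q), (3, q), (33, q), (8, a)}

Natural join on D: {(a, 8, 22), (n, 19, 2), (n, 19, 23), (n, 19, 34), (q, 2, 1), (q, 2, 19), (q, 2, 3), (q, 23, 1), (q, 23, 19), (q, 23, 3), (q, 3, 1), (q, 3, 19), (q, 3, 3), (q, 33, 1), (q, 33, 19), (q, 33, 3), (y, 17, 20), (y, 17, 33)}
Filtering on E ≠ 19 leaves {(a, 8, 22), (n, 19, 2), (n, 19, 23), (n, 19, 34), (q, 2, 1), (q, 2, 3), (q, 23, 1), (q, 23, 3), (q, 3, 1), (q, 3, 3), (q, 33, 1), (q, 33, 3), (y, 17, 20), (y, 17, 33)}.
Keep only column(s) A, D (7 duplicate(s) eliminated): {(17, y), (19, n), (2, q), (23, q), (3, q), (33, q), (8, a)}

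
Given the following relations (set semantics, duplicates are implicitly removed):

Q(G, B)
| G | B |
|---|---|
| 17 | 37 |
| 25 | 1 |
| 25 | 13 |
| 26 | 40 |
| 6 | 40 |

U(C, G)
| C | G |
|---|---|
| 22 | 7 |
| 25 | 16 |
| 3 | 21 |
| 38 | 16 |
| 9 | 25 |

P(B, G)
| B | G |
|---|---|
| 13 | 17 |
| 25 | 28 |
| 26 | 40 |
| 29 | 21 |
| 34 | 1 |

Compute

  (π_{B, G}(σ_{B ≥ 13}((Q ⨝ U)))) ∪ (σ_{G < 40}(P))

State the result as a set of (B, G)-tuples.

Joining Q and U on G yields {(25, 1, 9), (25, 13, 9)}.
Selection B ≥ 13: {(25, 13, 9)}
Keep only column(s) B, G: {(13, 25)}
Selection G < 40: {(13, 17), (25, 28), (29, 21), (34, 1)}
Set union of the two operands is {(13, 17), (13, 25), (25, 28), (29, 21), (34, 1)}.

{(13, 17), (13, 25), (25, 28), (29, 21), (34, 1)}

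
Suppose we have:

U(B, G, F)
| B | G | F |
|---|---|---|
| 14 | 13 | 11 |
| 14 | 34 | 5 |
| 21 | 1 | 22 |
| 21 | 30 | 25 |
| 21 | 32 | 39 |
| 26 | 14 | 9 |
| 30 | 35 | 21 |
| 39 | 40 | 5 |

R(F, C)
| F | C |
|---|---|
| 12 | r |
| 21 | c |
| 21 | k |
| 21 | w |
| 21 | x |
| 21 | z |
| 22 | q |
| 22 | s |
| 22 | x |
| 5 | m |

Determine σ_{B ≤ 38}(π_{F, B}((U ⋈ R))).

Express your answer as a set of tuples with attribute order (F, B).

Natural join on F: {(14, 34, 5, m), (21, 1, 22, q), (21, 1, 22, s), (21, 1, 22, x), (30, 35, 21, c), (30, 35, 21, k), (30, 35, 21, w), (30, 35, 21, x), (30, 35, 21, z), (39, 40, 5, m)}
π_{F, B} gives {(21, 30), (22, 21), (5, 14), (5, 39)} (6 duplicate(s) eliminated).
σ[B ≤ 38]: keep tuples satisfying B ≤ 38 → {(21, 30), (22, 21), (5, 14)}

{(21, 30), (22, 21), (5, 14)}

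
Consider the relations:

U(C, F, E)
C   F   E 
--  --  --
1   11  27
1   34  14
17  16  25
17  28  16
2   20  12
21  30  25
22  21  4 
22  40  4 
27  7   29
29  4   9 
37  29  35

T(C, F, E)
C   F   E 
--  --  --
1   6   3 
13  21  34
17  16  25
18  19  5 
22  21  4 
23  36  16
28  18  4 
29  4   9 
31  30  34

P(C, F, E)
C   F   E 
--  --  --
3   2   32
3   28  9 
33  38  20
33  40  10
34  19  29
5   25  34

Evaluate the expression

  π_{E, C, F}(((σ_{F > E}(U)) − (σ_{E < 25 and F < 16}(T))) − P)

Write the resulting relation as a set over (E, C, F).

{(12, 2, 20), (14, 1, 34), (16, 17, 28), (25, 21, 30), (4, 22, 21), (4, 22, 40)}

Apply σ_{F > E}; surviving tuples: {(1, 34, 14), (17, 28, 16), (2, 20, 12), (21, 30, 25), (22, 21, 4), (22, 40, 4)}
Apply σ_{E < 25 and F < 16}; surviving tuples: {(1, 6, 3), (29, 4, 9)}
Taking the difference: {(1, 34, 14), (17, 28, 16), (2, 20, 12), (21, 30, 25), (22, 21, 4), (22, 40, 4)}
Taking the difference: {(1, 34, 14), (17, 28, 16), (2, 20, 12), (21, 30, 25), (22, 21, 4), (22, 40, 4)}
Projecting to E, C, F: {(12, 2, 20), (14, 1, 34), (16, 17, 28), (25, 21, 30), (4, 22, 21), (4, 22, 40)}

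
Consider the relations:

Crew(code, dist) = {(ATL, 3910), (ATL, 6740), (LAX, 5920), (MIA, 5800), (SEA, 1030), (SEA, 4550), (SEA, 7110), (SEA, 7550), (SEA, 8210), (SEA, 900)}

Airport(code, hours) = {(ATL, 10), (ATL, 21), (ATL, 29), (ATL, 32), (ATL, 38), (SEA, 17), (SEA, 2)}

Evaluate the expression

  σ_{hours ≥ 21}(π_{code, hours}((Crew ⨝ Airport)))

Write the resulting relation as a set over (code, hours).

Natural join on code: {(ATL, 3910, 10), (ATL, 3910, 21), (ATL, 3910, 29), (ATL, 3910, 32), (ATL, 3910, 38), (ATL, 6740, 10), (ATL, 6740, 21), (ATL, 6740, 29), (ATL, 6740, 32), (ATL, 6740, 38), (SEA, 1030, 17), (SEA, 1030, 2), (SEA, 4550, 17), (SEA, 4550, 2), (SEA, 7110, 17), (SEA, 7110, 2), (SEA, 7550, 17), (SEA, 7550, 2), (SEA, 8210, 17), (SEA, 8210, 2), (SEA, 900, 17), (SEA, 900, 2)}
π_{code, hours} gives {(ATL, 10), (ATL, 21), (ATL, 29), (ATL, 32), (ATL, 38), (SEA, 17), (SEA, 2)} (15 duplicate(s) eliminated).
Filtering on hours ≥ 21 leaves {(ATL, 21), (ATL, 29), (ATL, 32), (ATL, 38)}.

{(ATL, 21), (ATL, 29), (ATL, 32), (ATL, 38)}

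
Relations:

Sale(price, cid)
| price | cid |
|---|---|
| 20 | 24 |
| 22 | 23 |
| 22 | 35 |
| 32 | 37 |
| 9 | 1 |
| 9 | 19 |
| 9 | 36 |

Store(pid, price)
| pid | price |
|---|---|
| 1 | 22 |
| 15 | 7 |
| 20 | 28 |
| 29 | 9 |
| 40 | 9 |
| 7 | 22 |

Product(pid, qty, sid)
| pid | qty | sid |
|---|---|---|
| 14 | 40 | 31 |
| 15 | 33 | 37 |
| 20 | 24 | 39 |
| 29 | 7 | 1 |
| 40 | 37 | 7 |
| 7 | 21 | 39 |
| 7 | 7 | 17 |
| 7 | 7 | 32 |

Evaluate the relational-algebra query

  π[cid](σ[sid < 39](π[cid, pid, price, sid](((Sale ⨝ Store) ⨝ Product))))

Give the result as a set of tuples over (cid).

Natural join on price: {(22, 23, 1), (22, 23, 7), (22, 35, 1), (22, 35, 7), (9, 1, 29), (9, 1, 40), (9, 19, 29), (9, 19, 40), (9, 36, 29), (9, 36, 40)}
Natural join on pid: {(22, 23, 7, 21, 39), (22, 23, 7, 7, 17), (22, 23, 7, 7, 32), (22, 35, 7, 21, 39), (22, 35, 7, 7, 17), (22, 35, 7, 7, 32), (9, 1, 29, 7, 1), (9, 1, 40, 37, 7), (9, 19, 29, 7, 1), (9, 19, 40, 37, 7), (9, 36, 29, 7, 1), (9, 36, 40, 37, 7)}
π_{cid, pid, price, sid} gives {(1, 29, 9, 1), (1, 40, 9, 7), (19, 29, 9, 1), (19, 40, 9, 7), (23, 7, 22, 17), (23, 7, 22, 32), (23, 7, 22, 39), (35, 7, 22, 17), (35, 7, 22, 32), (35, 7, 22, 39), (36, 29, 9, 1), (36, 40, 9, 7)}.
Filtering on sid < 39 leaves {(1, 29, 9, 1), (1, 40, 9, 7), (19, 29, 9, 1), (19, 40, 9, 7), (23, 7, 22, 17), (23, 7, 22, 32), (35, 7, 22, 17), (35, 7, 22, 32), (36, 29, 9, 1), (36, 40, 9, 7)}.
π_{cid} gives {1, 19, 23, 35, 36} (5 duplicate(s) eliminated).

{1, 19, 23, 35, 36}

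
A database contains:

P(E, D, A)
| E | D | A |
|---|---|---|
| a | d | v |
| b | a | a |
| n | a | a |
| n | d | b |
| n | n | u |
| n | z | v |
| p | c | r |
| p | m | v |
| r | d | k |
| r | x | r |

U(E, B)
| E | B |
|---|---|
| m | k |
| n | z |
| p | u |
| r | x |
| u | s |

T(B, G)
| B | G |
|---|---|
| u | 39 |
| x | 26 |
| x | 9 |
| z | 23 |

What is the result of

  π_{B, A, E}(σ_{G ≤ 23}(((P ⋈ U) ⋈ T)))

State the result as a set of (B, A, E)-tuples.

{(x, k, r), (x, r, r), (z, a, n), (z, b, n), (z, u, n), (z, v, n)}

Joining P and U on E yields {(n, a, a, z), (n, d, b, z), (n, n, u, z), (n, z, v, z), (p, c, r, u), (p, m, v, u), (r, d, k, x), (r, x, r, x)}.
Joining (P ⋈ U) and T on B yields {(n, a, a, z, 23), (n, d, b, z, 23), (n, n, u, z, 23), (n, z, v, z, 23), (p, c, r, u, 39), (p, m, v, u, 39), (r, d, k, x, 26), (r, d, k, x, 9), (r, x, r, x, 26), (r, x, r, x, 9)}.
Filtering on G ≤ 23 leaves {(n, a, a, z, 23), (n, d, b, z, 23), (n, n, u, z, 23), (n, z, v, z, 23), (r, d, k, x, 9), (r, x, r, x, 9)}.
Keep only column(s) B, A, E: {(x, k, r), (x, r, r), (z, a, n), (z, b, n), (z, u, n), (z, v, n)}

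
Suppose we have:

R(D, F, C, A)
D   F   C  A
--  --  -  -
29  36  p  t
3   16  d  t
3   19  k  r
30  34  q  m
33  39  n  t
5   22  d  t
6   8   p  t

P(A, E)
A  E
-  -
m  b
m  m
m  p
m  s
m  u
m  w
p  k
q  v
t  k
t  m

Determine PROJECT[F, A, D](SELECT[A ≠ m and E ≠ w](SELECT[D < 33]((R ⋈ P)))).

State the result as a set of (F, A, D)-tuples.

Joining R and P on A yields {(29, 36, p, t, k), (29, 36, p, t, m), (3, 16, d, t, k), (3, 16, d, t, m), (30, 34, q, m, b), (30, 34, q, m, m), (30, 34, q, m, p), (30, 34, q, m, s), (30, 34, q, m, u), (30, 34, q, m, w), (33, 39, n, t, k), (33, 39, n, t, m), (5, 22, d, t, k), (5, 22, d, t, m), (6, 8, p, t, k), (6, 8, p, t, m)}.
Apply σ_{D < 33}; surviving tuples: {(29, 36, p, t, k), (29, 36, p, t, m), (3, 16, d, t, k), (3, 16, d, t, m), (30, 34, q, m, b), (30, 34, q, m, m), (30, 34, q, m, p), (30, 34, q, m, s), (30, 34, q, m, u), (30, 34, q, m, w), (5, 22, d, t, k), (5, 22, d, t, m), (6, 8, p, t, k), (6, 8, p, t, m)}
Apply σ_{A ≠ m and E ≠ w}; surviving tuples: {(29, 36, p, t, k), (29, 36, p, t, m), (3, 16, d, t, k), (3, 16, d, t, m), (5, 22, d, t, k), (5, 22, d, t, m), (6, 8, p, t, k), (6, 8, p, t, m)}
Projecting to F, A, D (4 duplicate(s) eliminated): {(16, t, 3), (22, t, 5), (36, t, 29), (8, t, 6)}

{(16, t, 3), (22, t, 5), (36, t, 29), (8, t, 6)}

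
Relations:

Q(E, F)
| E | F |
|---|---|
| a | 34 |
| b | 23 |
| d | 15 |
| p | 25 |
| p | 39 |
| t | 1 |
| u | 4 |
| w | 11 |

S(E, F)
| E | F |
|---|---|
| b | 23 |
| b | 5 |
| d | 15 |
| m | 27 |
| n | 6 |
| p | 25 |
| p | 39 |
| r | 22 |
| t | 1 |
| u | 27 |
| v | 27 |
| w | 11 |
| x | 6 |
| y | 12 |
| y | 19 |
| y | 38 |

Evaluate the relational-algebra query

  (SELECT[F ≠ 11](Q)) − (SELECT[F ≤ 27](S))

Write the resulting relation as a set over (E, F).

Filtering on F ≠ 11 leaves {(a, 34), (b, 23), (d, 15), (p, 25), (p, 39), (t, 1), (u, 4)}.
Filtering on F ≤ 27 leaves {(b, 23), (b, 5), (d, 15), (m, 27), (n, 6), (p, 25), (r, 22), (t, 1), (u, 27), (v, 27), (w, 11), (x, 6), (y, 12), (y, 19)}.
Difference: {(a, 34), (b, 23), (d, 15), (p, 25), (p, 39), (t, 1), (u, 4)} with {(b, 23), (b, 5), (d, 15), (m, 27), (n, 6), (p, 25), (r, 22), (t, 1), (u, 27), (v, 27), (w, 11), (x, 6), (y, 12), (y, 19)} → {(a, 34), (p, 39), (u, 4)}

{(a, 34), (p, 39), (u, 4)}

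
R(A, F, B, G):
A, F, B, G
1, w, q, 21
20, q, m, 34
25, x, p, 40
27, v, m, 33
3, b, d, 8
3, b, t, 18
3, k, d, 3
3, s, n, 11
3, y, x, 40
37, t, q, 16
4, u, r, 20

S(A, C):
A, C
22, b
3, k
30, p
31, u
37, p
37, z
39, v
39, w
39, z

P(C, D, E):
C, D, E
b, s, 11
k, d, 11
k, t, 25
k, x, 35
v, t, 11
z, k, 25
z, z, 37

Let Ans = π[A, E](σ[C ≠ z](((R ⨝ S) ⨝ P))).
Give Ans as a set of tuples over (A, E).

R ⋈ S (natural join on A): {(3, b, d, 8, k), (3, b, t, 18, k), (3, k, d, 3, k), (3, s, n, 11, k), (3, y, x, 40, k), (37, t, q, 16, p), (37, t, q, 16, z)}
(R ⨝ S) ⋈ P (natural join on C): {(3, b, d, 8, k, d, 11), (3, b, d, 8, k, t, 25), (3, b, d, 8, k, x, 35), (3, b, t, 18, k, d, 11), (3, b, t, 18, k, t, 25), (3, b, t, 18, k, x, 35), (3, k, d, 3, k, d, 11), (3, k, d, 3, k, t, 25), (3, k, d, 3, k, x, 35), (3, s, n, 11, k, d, 11), (3, s, n, 11, k, t, 25), (3, s, n, 11, k, x, 35), (3, y, x, 40, k, d, 11), (3, y, x, 40, k, t, 25), (3, y, x, 40, k, x, 35), (37, t, q, 16, z, k, 25), (37, t, q, 16, z, z, 37)}
Filtering on C ≠ z leaves {(3, b, d, 8, k, d, 11), (3, b, d, 8, k, t, 25), (3, b, d, 8, k, x, 35), (3, b, t, 18, k, d, 11), (3, b, t, 18, k, t, 25), (3, b, t, 18, k, x, 35), (3, k, d, 3, k, d, 11), (3, k, d, 3, k, t, 25), (3, k, d, 3, k, x, 35), (3, s, n, 11, k, d, 11), (3, s, n, 11, k, t, 25), (3, s, n, 11, k, x, 35), (3, y, x, 40, k, d, 11), (3, y, x, 40, k, t, 25), (3, y, x, 40, k, x, 35)}.
π[A, E]: project onto (A, E) (12 duplicate(s) eliminated) → {(3, 11), (3, 25), (3, 35)}

{(3, 11), (3, 25), (3, 35)}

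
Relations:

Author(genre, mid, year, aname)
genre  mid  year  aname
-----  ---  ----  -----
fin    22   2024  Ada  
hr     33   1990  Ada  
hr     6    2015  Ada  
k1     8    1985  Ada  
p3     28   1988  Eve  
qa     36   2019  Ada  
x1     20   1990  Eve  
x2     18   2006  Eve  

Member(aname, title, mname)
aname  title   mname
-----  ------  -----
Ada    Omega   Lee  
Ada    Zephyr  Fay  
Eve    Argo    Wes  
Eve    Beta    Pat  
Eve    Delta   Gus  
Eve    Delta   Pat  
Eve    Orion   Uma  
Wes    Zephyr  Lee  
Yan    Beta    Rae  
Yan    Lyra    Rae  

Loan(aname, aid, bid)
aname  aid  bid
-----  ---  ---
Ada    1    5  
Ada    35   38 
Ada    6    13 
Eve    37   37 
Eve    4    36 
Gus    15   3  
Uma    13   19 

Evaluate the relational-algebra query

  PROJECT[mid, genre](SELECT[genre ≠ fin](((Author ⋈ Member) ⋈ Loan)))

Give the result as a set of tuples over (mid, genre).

{(18, x2), (20, x1), (28, p3), (33, hr), (36, qa), (6, hr), (8, k1)}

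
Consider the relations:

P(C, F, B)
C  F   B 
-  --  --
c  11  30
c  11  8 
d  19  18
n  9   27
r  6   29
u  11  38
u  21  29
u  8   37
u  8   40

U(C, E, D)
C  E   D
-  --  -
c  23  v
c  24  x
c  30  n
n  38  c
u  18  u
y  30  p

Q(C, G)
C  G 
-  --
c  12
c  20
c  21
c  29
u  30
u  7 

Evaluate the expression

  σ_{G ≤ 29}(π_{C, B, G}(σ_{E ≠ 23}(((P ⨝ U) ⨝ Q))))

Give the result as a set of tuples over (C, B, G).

{(c, 30, 12), (c, 30, 20), (c, 30, 21), (c, 30, 29), (c, 8, 12), (c, 8, 20), (c, 8, 21), (c, 8, 29), (u, 29, 7), (u, 37, 7), (u, 38, 7), (u, 40, 7)}

Joining P and U on C yields {(c, 11, 30, 23, v), (c, 11, 30, 24, x), (c, 11, 30, 30, n), (c, 11, 8, 23, v), (c, 11, 8, 24, x), (c, 11, 8, 30, n), (n, 9, 27, 38, c), (u, 11, 38, 18, u), (u, 21, 29, 18, u), (u, 8, 37, 18, u), (u, 8, 40, 18, u)}.
Joining (P ⨝ U) and Q on C yields {(c, 11, 30, 23, v, 12), (c, 11, 30, 23, v, 20), (c, 11, 30, 23, v, 21), (c, 11, 30, 23, v, 29), (c, 11, 30, 24, x, 12), (c, 11, 30, 24, x, 20), (c, 11, 30, 24, x, 21), (c, 11, 30, 24, x, 29), (c, 11, 30, 30, n, 12), (c, 11, 30, 30, n, 20), (c, 11, 30, 30, n, 21), (c, 11, 30, 30, n, 29), (c, 11, 8, 23, v, 12), (c, 11, 8, 23, v, 20), (c, 11, 8, 23, v, 21), (c, 11, 8, 23, v, 29), (c, 11, 8, 24, x, 12), (c, 11, 8, 24, x, 20), (c, 11, 8, 24, x, 21), (c, 11, 8, 24, x, 29), (c, 11, 8, 30, n, 12), (c, 11, 8, 30, n, 20), (c, 11, 8, 30, n, 21), (c, 11, 8, 30, n, 29), (u, 11, 38, 18, u, 30), (u, 11, 38, 18, u, 7), (u, 21, 29, 18, u, 30), (u, 21, 29, 18, u, 7), (u, 8, 37, 18, u, 30), (u, 8, 37, 18, u, 7), (u, 8, 40, 18, u, 30), (u, 8, 40, 18, u, 7)}.
σ[E ≠ 23]: keep tuples satisfying E ≠ 23 → {(c, 11, 30, 24, x, 12), (c, 11, 30, 24, x, 20), (c, 11, 30, 24, x, 21), (c, 11, 30, 24, x, 29), (c, 11, 30, 30, n, 12), (c, 11, 30, 30, n, 20), (c, 11, 30, 30, n, 21), (c, 11, 30, 30, n, 29), (c, 11, 8, 24, x, 12), (c, 11, 8, 24, x, 20), (c, 11, 8, 24, x, 21), (c, 11, 8, 24, x, 29), (c, 11, 8, 30, n, 12), (c, 11, 8, 30, n, 20), (c, 11, 8, 30, n, 21), (c, 11, 8, 30, n, 29), (u, 11, 38, 18, u, 30), (u, 11, 38, 18, u, 7), (u, 21, 29, 18, u, 30), (u, 21, 29, 18, u, 7), (u, 8, 37, 18, u, 30), (u, 8, 37, 18, u, 7), (u, 8, 40, 18, u, 30), (u, 8, 40, 18, u, 7)}
Keep only column(s) C, B, G (8 duplicate(s) eliminated): {(c, 30, 12), (c, 30, 20), (c, 30, 21), (c, 30, 29), (c, 8, 12), (c, 8, 20), (c, 8, 21), (c, 8, 29), (u, 29, 30), (u, 29, 7), (u, 37, 30), (u, 37, 7), (u, 38, 30), (u, 38, 7), (u, 40, 30), (u, 40, 7)}
σ[G ≤ 29]: keep tuples satisfying G ≤ 29 → {(c, 30, 12), (c, 30, 20), (c, 30, 21), (c, 30, 29), (c, 8, 12), (c, 8, 20), (c, 8, 21), (c, 8, 29), (u, 29, 7), (u, 37, 7), (u, 38, 7), (u, 40, 7)}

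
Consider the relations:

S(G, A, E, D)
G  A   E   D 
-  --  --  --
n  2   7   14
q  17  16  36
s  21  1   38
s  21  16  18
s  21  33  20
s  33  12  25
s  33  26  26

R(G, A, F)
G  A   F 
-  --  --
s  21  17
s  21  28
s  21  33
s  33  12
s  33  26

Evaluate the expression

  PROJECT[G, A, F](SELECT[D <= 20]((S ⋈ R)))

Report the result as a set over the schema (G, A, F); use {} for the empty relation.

{(s, 21, 17), (s, 21, 28), (s, 21, 33)}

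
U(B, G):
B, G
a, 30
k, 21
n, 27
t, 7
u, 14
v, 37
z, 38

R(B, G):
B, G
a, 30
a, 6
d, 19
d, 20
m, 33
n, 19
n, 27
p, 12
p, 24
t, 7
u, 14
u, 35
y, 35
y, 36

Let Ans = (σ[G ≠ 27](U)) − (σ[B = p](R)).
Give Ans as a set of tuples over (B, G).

{(a, 30), (k, 21), (t, 7), (u, 14), (v, 37), (z, 38)}

Filtering on G ≠ 27 leaves {(a, 30), (k, 21), (t, 7), (u, 14), (v, 37), (z, 38)}.
Filtering on B = p leaves {(p, 12), (p, 24)}.
Difference: {(a, 30), (k, 21), (t, 7), (u, 14), (v, 37), (z, 38)} with {(p, 12), (p, 24)} → {(a, 30), (k, 21), (t, 7), (u, 14), (v, 37), (z, 38)}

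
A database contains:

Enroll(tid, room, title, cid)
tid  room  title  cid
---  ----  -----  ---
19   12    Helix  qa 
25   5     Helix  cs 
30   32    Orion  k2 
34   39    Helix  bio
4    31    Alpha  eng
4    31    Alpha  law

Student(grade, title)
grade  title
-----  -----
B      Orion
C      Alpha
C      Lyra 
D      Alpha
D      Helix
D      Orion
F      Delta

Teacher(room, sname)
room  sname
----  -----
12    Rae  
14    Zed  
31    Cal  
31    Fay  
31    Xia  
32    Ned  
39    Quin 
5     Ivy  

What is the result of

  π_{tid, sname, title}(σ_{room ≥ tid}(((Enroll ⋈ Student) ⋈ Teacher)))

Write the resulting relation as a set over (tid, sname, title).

Enroll ⋈ Student (natural join on title): {(19, 12, Helix, qa, D), (25, 5, Helix, cs, D), (30, 32, Orion, k2, B), (30, 32, Orion, k2, D), (34, 39, Helix, bio, D), (4, 31, Alpha, eng, C), (4, 31, Alpha, eng, D), (4, 31, Alpha, law, C), (4, 31, Alpha, law, D)}
(Enroll ⋈ Student) ⋈ Teacher (natural join on room): {(19, 12, Helix, qa, D, Rae), (25, 5, Helix, cs, D, Ivy), (30, 32, Orion, k2, B, Ned), (30, 32, Orion, k2, D, Ned), (34, 39, Helix, bio, D, Quin), (4, 31, Alpha, eng, C, Cal), (4, 31, Alpha, eng, C, Fay), (4, 31, Alpha, eng, C, Xia), (4, 31, Alpha, eng, D, Cal), (4, 31, Alpha, eng, D, Fay), (4, 31, Alpha, eng, D, Xia), (4, 31, Alpha, law, C, Cal), (4, 31, Alpha, law, C, Fay), (4, 31, Alpha, law, C, Xia), (4, 31, Alpha, law, D, Cal), (4, 31, Alpha, law, D, Fay), (4, 31, Alpha, law, D, Xia)}
Apply σ_{room ≥ tid}; surviving tuples: {(30, 32, Orion, k2, B, Ned), (30, 32, Orion, k2, D, Ned), (34, 39, Helix, bio, D, Quin), (4, 31, Alpha, eng, C, Cal), (4, 31, Alpha, eng, C, Fay), (4, 31, Alpha, eng, C, Xia), (4, 31, Alpha, eng, D, Cal), (4, 31, Alpha, eng, D, Fay), (4, 31, Alpha, eng, D, Xia), (4, 31, Alpha, law, C, Cal), (4, 31, Alpha, law, C, Fay), (4, 31, Alpha, law, C, Xia), (4, 31, Alpha, law, D, Cal), (4, 31, Alpha, law, D, Fay), (4, 31, Alpha, law, D, Xia)}
π[tid, sname, title]: project onto (tid, sname, title) (10 duplicate(s) eliminated) → {(30, Ned, Orion), (34, Quin, Helix), (4, Cal, Alpha), (4, Fay, Alpha), (4, Xia, Alpha)}

{(30, Ned, Orion), (34, Quin, Helix), (4, Cal, Alpha), (4, Fay, Alpha), (4, Xia, Alpha)}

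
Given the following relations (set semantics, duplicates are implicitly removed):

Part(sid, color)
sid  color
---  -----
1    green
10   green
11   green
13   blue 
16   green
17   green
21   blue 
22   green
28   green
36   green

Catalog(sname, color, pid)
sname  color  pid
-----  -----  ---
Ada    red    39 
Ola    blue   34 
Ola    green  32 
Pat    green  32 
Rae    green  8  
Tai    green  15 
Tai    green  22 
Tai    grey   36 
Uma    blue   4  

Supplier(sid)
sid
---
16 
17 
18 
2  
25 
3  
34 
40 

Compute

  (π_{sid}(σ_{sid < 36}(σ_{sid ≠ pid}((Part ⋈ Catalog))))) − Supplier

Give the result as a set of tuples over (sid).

{1, 10, 11, 13, 21, 22, 28}

Part ⋈ Catalog (natural join on color): {(1, green, Ola, 32), (1, green, Pat, 32), (1, green, Rae, 8), (1, green, Tai, 15), (1, green, Tai, 22), (10, green, Ola, 32), (10, green, Pat, 32), (10, green, Rae, 8), (10, green, Tai, 15), (10, green, Tai, 22), (11, green, Ola, 32), (11, green, Pat, 32), (11, green, Rae, 8), (11, green, Tai, 15), (11, green, Tai, 22), (13, blue, Ola, 34), (13, blue, Uma, 4), (16, green, Ola, 32), (16, green, Pat, 32), (16, green, Rae, 8), (16, green, Tai, 15), (16, green, Tai, 22), (17, green, Ola, 32), (17, green, Pat, 32), (17, green, Rae, 8), (17, green, Tai, 15), (17, green, Tai, 22), (21, blue, Ola, 34), (21, blue, Uma, 4), (22, green, Ola, 32), (22, green, Pat, 32), (22, green, Rae, 8), (22, green, Tai, 15), (22, green, Tai, 22), (28, green, Ola, 32), (28, green, Pat, 32), (28, green, Rae, 8), (28, green, Tai, 15), (28, green, Tai, 22), (36, green, Ola, 32), (36, green, Pat, 32), (36, green, Rae, 8), (36, green, Tai, 15), (36, green, Tai, 22)}
Filtering on sid ≠ pid leaves {(1, green, Ola, 32), (1, green, Pat, 32), (1, green, Rae, 8), (1, green, Tai, 15), (1, green, Tai, 22), (10, green, Ola, 32), (10, green, Pat, 32), (10, green, Rae, 8), (10, green, Tai, 15), (10, green, Tai, 22), (11, green, Ola, 32), (11, green, Pat, 32), (11, green, Rae, 8), (11, green, Tai, 15), (11, green, Tai, 22), (13, blue, Ola, 34), (13, blue, Uma, 4), (16, green, Ola, 32), (16, green, Pat, 32), (16, green, Rae, 8), (16, green, Tai, 15), (16, green, Tai, 22), (17, green, Ola, 32), (17, green, Pat, 32), (17, green, Rae, 8), (17, green, Tai, 15), (17, green, Tai, 22), (21, blue, Ola, 34), (21, blue, Uma, 4), (22, green, Ola, 32), (22, green, Pat, 32), (22, green, Rae, 8), (22, green, Tai, 15), (28, green, Ola, 32), (28, green, Pat, 32), (28, green, Rae, 8), (28, green, Tai, 15), (28, green, Tai, 22), (36, green, Ola, 32), (36, green, Pat, 32), (36, green, Rae, 8), (36, green, Tai, 15), (36, green, Tai, 22)}.
Filtering on sid < 36 leaves {(1, green, Ola, 32), (1, green, Pat, 32), (1, green, Rae, 8), (1, green, Tai, 15), (1, green, Tai, 22), (10, green, Ola, 32), (10, green, Pat, 32), (10, green, Rae, 8), (10, green, Tai, 15), (10, green, Tai, 22), (11, green, Ola, 32), (11, green, Pat, 32), (11, green, Rae, 8), (11, green, Tai, 15), (11, green, Tai, 22), (13, blue, Ola, 34), (13, blue, Uma, 4), (16, green, Ola, 32), (16, green, Pat, 32), (16, green, Rae, 8), (16, green, Tai, 15), (16, green, Tai, 22), (17, green, Ola, 32), (17, green, Pat, 32), (17, green, Rae, 8), (17, green, Tai, 15), (17, green, Tai, 22), (21, blue, Ola, 34), (21, blue, Uma, 4), (22, green, Ola, 32), (22, green, Pat, 32), (22, green, Rae, 8), (22, green, Tai, 15), (28, green, Ola, 32), (28, green, Pat, 32), (28, green, Rae, 8), (28, green, Tai, 15), (28, green, Tai, 22)}.
Projecting to sid (29 duplicate(s) eliminated): {1, 10, 11, 13, 16, 17, 21, 22, 28}
Set difference of the two operands is {1, 10, 11, 13, 21, 22, 28}.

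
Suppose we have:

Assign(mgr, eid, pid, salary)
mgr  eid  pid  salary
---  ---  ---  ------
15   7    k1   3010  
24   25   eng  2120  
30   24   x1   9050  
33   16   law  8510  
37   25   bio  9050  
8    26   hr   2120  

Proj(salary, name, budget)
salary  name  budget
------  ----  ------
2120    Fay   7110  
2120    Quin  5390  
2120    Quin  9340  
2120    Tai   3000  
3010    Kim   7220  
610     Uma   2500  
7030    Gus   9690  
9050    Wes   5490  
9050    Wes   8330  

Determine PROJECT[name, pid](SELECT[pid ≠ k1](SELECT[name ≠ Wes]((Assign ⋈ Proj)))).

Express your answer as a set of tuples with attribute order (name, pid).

{(Fay, eng), (Fay, hr), (Quin, eng), (Quin, hr), (Tai, eng), (Tai, hr)}

Assign ⋈ Proj (natural join on salary): {(15, 7, k1, 3010, Kim, 7220), (24, 25, eng, 2120, Fay, 7110), (24, 25, eng, 2120, Quin, 5390), (24, 25, eng, 2120, Quin, 9340), (24, 25, eng, 2120, Tai, 3000), (30, 24, x1, 9050, Wes, 5490), (30, 24, x1, 9050, Wes, 8330), (37, 25, bio, 9050, Wes, 5490), (37, 25, bio, 9050, Wes, 8330), (8, 26, hr, 2120, Fay, 7110), (8, 26, hr, 2120, Quin, 5390), (8, 26, hr, 2120, Quin, 9340), (8, 26, hr, 2120, Tai, 3000)}
σ[name ≠ Wes]: keep tuples satisfying name ≠ Wes → {(15, 7, k1, 3010, Kim, 7220), (24, 25, eng, 2120, Fay, 7110), (24, 25, eng, 2120, Quin, 5390), (24, 25, eng, 2120, Quin, 9340), (24, 25, eng, 2120, Tai, 3000), (8, 26, hr, 2120, Fay, 7110), (8, 26, hr, 2120, Quin, 5390), (8, 26, hr, 2120, Quin, 9340), (8, 26, hr, 2120, Tai, 3000)}
σ[pid ≠ k1]: keep tuples satisfying pid ≠ k1 → {(24, 25, eng, 2120, Fay, 7110), (24, 25, eng, 2120, Quin, 5390), (24, 25, eng, 2120, Quin, 9340), (24, 25, eng, 2120, Tai, 3000), (8, 26, hr, 2120, Fay, 7110), (8, 26, hr, 2120, Quin, 5390), (8, 26, hr, 2120, Quin, 9340), (8, 26, hr, 2120, Tai, 3000)}
π[name, pid]: project onto (name, pid) (2 duplicate(s) eliminated) → {(Fay, eng), (Fay, hr), (Quin, eng), (Quin, hr), (Tai, eng), (Tai, hr)}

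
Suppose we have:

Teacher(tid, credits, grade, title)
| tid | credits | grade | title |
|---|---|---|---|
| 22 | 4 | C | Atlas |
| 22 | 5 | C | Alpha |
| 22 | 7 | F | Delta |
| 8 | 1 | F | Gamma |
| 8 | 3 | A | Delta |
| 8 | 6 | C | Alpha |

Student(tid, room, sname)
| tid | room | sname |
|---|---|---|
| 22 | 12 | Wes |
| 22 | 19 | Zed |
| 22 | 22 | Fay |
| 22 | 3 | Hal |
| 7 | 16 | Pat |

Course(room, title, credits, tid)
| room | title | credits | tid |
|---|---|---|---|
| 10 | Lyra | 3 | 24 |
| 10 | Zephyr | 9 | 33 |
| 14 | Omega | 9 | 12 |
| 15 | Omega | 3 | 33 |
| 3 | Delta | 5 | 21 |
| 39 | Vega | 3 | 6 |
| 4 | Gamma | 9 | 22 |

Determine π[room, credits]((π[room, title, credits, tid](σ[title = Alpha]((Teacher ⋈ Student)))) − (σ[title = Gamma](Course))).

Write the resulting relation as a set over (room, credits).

Teacher ⋈ Student (natural join on tid): {(22, 4, C, Atlas, 12, Wes), (22, 4, C, Atlas, 19, Zed), (22, 4, C, Atlas, 22, Fay), (22, 4, C, Atlas, 3, Hal), (22, 5, C, Alpha, 12, Wes), (22, 5, C, Alpha, 19, Zed), (22, 5, C, Alpha, 22, Fay), (22, 5, C, Alpha, 3, Hal), (22, 7, F, Delta, 12, Wes), (22, 7, F, Delta, 19, Zed), (22, 7, F, Delta, 22, Fay), (22, 7, F, Delta, 3, Hal)}
σ[title = Alpha]: keep tuples satisfying title = Alpha → {(22, 5, C, Alpha, 12, Wes), (22, 5, C, Alpha, 19, Zed), (22, 5, C, Alpha, 22, Fay), (22, 5, C, Alpha, 3, Hal)}
π_{room, title, credits, tid} gives {(12, Alpha, 5, 22), (19, Alpha, 5, 22), (22, Alpha, 5, 22), (3, Alpha, 5, 22)}.
σ[title = Gamma]: keep tuples satisfying title = Gamma → {(4, Gamma, 9, 22)}
Set difference of the two operands is {(12, Alpha, 5, 22), (19, Alpha, 5, 22), (22, Alpha, 5, 22), (3, Alpha, 5, 22)}.
π_{room, credits} gives {(12, 5), (19, 5), (22, 5), (3, 5)}.

{(12, 5), (19, 5), (22, 5), (3, 5)}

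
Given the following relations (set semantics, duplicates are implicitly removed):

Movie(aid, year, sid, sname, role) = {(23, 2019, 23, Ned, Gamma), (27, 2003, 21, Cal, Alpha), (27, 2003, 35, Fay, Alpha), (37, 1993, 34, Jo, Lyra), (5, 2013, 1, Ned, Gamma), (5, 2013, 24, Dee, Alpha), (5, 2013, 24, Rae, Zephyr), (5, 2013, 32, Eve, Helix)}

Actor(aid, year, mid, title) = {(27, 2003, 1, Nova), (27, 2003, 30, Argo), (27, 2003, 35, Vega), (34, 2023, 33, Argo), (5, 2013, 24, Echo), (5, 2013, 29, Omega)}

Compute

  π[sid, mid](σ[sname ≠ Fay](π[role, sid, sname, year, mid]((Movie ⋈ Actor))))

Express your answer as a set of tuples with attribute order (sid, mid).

{(1, 24), (1, 29), (21, 1), (21, 30), (21, 35), (24, 24), (24, 29), (32, 24), (32, 29)}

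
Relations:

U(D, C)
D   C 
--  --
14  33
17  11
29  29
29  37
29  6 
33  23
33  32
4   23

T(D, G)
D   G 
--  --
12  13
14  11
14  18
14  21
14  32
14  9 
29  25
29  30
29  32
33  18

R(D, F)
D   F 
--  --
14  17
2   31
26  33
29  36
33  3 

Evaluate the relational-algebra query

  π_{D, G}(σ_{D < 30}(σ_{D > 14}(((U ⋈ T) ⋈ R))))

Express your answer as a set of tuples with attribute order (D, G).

Natural join on D: {(14, 33, 11), (14, 33, 18), (14, 33, 21), (14, 33, 32), (14, 33, 9), (29, 29, 25), (29, 29, 30), (29, 29, 32), (29, 37, 25), (29, 37, 30), (29, 37, 32), (29, 6, 25), (29, 6, 30), (29, 6, 32), (33, 23, 18), (33, 32, 18)}
Natural join on D: {(14, 33, 11, 17), (14, 33, 18, 17), (14, 33, 21, 17), (14, 33, 32, 17), (14, 33, 9, 17), (29, 29, 25, 36), (29, 29, 30, 36), (29, 29, 32, 36), (29, 37, 25, 36), (29, 37, 30, 36), (29, 37, 32, 36), (29, 6, 25, 36), (29, 6, 30, 36), (29, 6, 32, 36), (33, 23, 18, 3), (33, 32, 18, 3)}
Filtering on D > 14 leaves {(29, 29, 25, 36), (29, 29, 30, 36), (29, 29, 32, 36), (29, 37, 25, 36), (29, 37, 30, 36), (29, 37, 32, 36), (29, 6, 25, 36), (29, 6, 30, 36), (29, 6, 32, 36), (33, 23, 18, 3), (33, 32, 18, 3)}.
Filtering on D < 30 leaves {(29, 29, 25, 36), (29, 29, 30, 36), (29, 29, 32, 36), (29, 37, 25, 36), (29, 37, 30, 36), (29, 37, 32, 36), (29, 6, 25, 36), (29, 6, 30, 36), (29, 6, 32, 36)}.
Keep only column(s) D, G (6 duplicate(s) eliminated): {(29, 25), (29, 30), (29, 32)}

{(29, 25), (29, 30), (29, 32)}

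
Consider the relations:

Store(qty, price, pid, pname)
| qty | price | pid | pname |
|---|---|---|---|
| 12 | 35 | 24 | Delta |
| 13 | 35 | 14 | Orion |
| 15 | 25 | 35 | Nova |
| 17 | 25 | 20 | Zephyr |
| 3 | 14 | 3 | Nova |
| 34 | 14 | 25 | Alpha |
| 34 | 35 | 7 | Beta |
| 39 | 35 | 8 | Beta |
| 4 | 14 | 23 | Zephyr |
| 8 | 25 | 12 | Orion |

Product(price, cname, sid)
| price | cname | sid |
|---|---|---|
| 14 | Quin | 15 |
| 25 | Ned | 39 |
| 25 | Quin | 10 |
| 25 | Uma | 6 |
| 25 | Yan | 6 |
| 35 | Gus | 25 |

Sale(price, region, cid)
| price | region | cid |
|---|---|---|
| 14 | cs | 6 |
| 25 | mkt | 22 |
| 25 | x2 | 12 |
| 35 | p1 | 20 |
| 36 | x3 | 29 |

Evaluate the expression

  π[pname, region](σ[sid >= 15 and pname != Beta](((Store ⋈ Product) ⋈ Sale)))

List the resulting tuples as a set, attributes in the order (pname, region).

Joining Store and Product on price yields {(12, 35, 24, Delta, Gus, 25), (13, 35, 14, Orion, Gus, 25), (15, 25, 35, Nova, Ned, 39), (15, 25, 35, Nova, Quin, 10), (15, 25, 35, Nova, Uma, 6), (15, 25, 35, Nova, Yan, 6), (17, 25, 20, Zephyr, Ned, 39), (17, 25, 20, Zephyr, Quin, 10), (17, 25, 20, Zephyr, Uma, 6), (17, 25, 20, Zephyr, Yan, 6), (3, 14, 3, Nova, Quin, 15), (34, 14, 25, Alpha, Quin, 15), (34, 35, 7, Beta, Gus, 25), (39, 35, 8, Beta, Gus, 25), (4, 14, 23, Zephyr, Quin, 15), (8, 25, 12, Orion, Ned, 39), (8, 25, 12, Orion, Quin, 10), (8, 25, 12, Orion, Uma, 6), (8, 25, 12, Orion, Yan, 6)}.
Joining (Store ⋈ Product) and Sale on price yields {(12, 35, 24, Delta, Gus, 25, p1, 20), (13, 35, 14, Orion, Gus, 25, p1, 20), (15, 25, 35, Nova, Ned, 39, mkt, 22), (15, 25, 35, Nova, Ned, 39, x2, 12), (15, 25, 35, Nova, Quin, 10, mkt, 22), (15, 25, 35, Nova, Quin, 10, x2, 12), (15, 25, 35, Nova, Uma, 6, mkt, 22), (15, 25, 35, Nova, Uma, 6, x2, 12), (15, 25, 35, Nova, Yan, 6, mkt, 22), (15, 25, 35, Nova, Yan, 6, x2, 12), (17, 25, 20, Zephyr, Ned, 39, mkt, 22), (17, 25, 20, Zephyr, Ned, 39, x2, 12), (17, 25, 20, Zephyr, Quin, 10, mkt, 22), (17, 25, 20, Zephyr, Quin, 10, x2, 12), (17, 25, 20, Zephyr, Uma, 6, mkt, 22), (17, 25, 20, Zephyr, Uma, 6, x2, 12), (17, 25, 20, Zephyr, Yan, 6, mkt, 22), (17, 25, 20, Zephyr, Yan, 6, x2, 12), (3, 14, 3, Nova, Quin, 15, cs, 6), (34, 14, 25, Alpha, Quin, 15, cs, 6), (34, 35, 7, Beta, Gus, 25, p1, 20), (39, 35, 8, Beta, Gus, 25, p1, 20), (4, 14, 23, Zephyr, Quin, 15, cs, 6), (8, 25, 12, Orion, Ned, 39, mkt, 22), (8, 25, 12, Orion, Ned, 39, x2, 12), (8, 25, 12, Orion, Quin, 10, mkt, 22), (8, 25, 12, Orion, Quin, 10, x2, 12), (8, 25, 12, Orion, Uma, 6, mkt, 22), (8, 25, 12, Orion, Uma, 6, x2, 12), (8, 25, 12, Orion, Yan, 6, mkt, 22), (8, 25, 12, Orion, Yan, 6, x2, 12)}.
Apply σ_{sid >= 15 and pname != Beta}; surviving tuples: {(12, 35, 24, Delta, Gus, 25, p1, 20), (13, 35, 14, Orion, Gus, 25, p1, 20), (15, 25, 35, Nova, Ned, 39, mkt, 22), (15, 25, 35, Nova, Ned, 39, x2, 12), (17, 25, 20, Zephyr, Ned, 39, mkt, 22), (17, 25, 20, Zephyr, Ned, 39, x2, 12), (3, 14, 3, Nova, Quin, 15, cs, 6), (34, 14, 25, Alpha, Quin, 15, cs, 6), (4, 14, 23, Zephyr, Quin, 15, cs, 6), (8, 25, 12, Orion, Ned, 39, mkt, 22), (8, 25, 12, Orion, Ned, 39, x2, 12)}
Keep only column(s) pname, region: {(Alpha, cs), (Delta, p1), (Nova, cs), (Nova, mkt), (Nova, x2), (Orion, mkt), (Orion, p1), (Orion, x2), (Zephyr, cs), (Zephyr, mkt), (Zephyr, x2)}

{(Alpha, cs), (Delta, p1), (Nova, cs), (Nova, mkt), (Nova, x2), (Orion, mkt), (Orion, p1), (Orion, x2), (Zephyr, cs), (Zephyr, mkt), (Zephyr, x2)}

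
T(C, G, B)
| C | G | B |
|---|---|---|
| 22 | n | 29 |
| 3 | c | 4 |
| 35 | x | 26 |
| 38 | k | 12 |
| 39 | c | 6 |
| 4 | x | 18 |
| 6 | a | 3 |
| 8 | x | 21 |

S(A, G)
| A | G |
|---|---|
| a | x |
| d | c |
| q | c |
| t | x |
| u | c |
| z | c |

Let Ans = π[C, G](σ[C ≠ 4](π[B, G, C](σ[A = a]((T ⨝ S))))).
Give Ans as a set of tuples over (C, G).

T ⋈ S (natural join on G): {(3, c, 4, d), (3, c, 4, q), (3, c, 4, u), (3, c, 4, z), (35, x, 26, a), (35, x, 26, t), (39, c, 6, d), (39, c, 6, q), (39, c, 6, u), (39, c, 6, z), (4, x, 18, a), (4, x, 18, t), (8, x, 21, a), (8, x, 21, t)}
σ[A = a]: keep tuples satisfying A = a → {(35, x, 26, a), (4, x, 18, a), (8, x, 21, a)}
π[B, G, C]: project onto (B, G, C) → {(18, x, 4), (21, x, 8), (26, x, 35)}
σ[C ≠ 4]: keep tuples satisfying C ≠ 4 → {(21, x, 8), (26, x, 35)}
π[C, G]: project onto (C, G) → {(35, x), (8, x)}

{(35, x), (8, x)}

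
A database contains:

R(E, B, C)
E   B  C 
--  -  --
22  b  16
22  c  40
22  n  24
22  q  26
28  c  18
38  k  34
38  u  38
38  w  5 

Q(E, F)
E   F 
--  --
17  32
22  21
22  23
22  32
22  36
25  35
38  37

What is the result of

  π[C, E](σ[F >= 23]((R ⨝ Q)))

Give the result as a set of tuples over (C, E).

{(16, 22), (24, 22), (26, 22), (34, 38), (38, 38), (40, 22), (5, 38)}

Natural join on E: {(22, b, 16, 21), (22, b, 16, 23), (22, b, 16, 32), (22, b, 16, 36), (22, c, 40, 21), (22, c, 40, 23), (22, c, 40, 32), (22, c, 40, 36), (22, n, 24, 21), (22, n, 24, 23), (22, n, 24, 32), (22, n, 24, 36), (22, q, 26, 21), (22, q, 26, 23), (22, q, 26, 32), (22, q, 26, 36), (38, k, 34, 37), (38, u, 38, 37), (38, w, 5, 37)}
Selection F >= 23: {(22, b, 16, 23), (22, b, 16, 32), (22, b, 16, 36), (22, c, 40, 23), (22, c, 40, 32), (22, c, 40, 36), (22, n, 24, 23), (22, n, 24, 32), (22, n, 24, 36), (22, q, 26, 23), (22, q, 26, 32), (22, q, 26, 36), (38, k, 34, 37), (38, u, 38, 37), (38, w, 5, 37)}
π_{C, E} gives {(16, 22), (24, 22), (26, 22), (34, 38), (38, 38), (40, 22), (5, 38)} (8 duplicate(s) eliminated).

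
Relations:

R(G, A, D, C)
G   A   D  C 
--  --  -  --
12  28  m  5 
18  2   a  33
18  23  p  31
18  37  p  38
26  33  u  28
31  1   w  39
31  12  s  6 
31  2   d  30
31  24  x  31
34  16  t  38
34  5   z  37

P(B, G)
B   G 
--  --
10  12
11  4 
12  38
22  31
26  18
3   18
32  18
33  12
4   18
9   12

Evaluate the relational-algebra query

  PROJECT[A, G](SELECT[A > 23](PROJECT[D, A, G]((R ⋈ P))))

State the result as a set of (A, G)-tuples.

{(24, 31), (28, 12), (37, 18)}

Natural join on G: {(12, 28, m, 5, 10), (12, 28, m, 5, 33), (12, 28, m, 5, 9), (18, 2, a, 33, 26), (18, 2, a, 33, 3), (18, 2, a, 33, 32), (18, 2, a, 33, 4), (18, 23, p, 31, 26), (18, 23, p, 31, 3), (18, 23, p, 31, 32), (18, 23, p, 31, 4), (18, 37, p, 38, 26), (18, 37, p, 38, 3), (18, 37, p, 38, 32), (18, 37, p, 38, 4), (31, 1, w, 39, 22), (31, 12, s, 6, 22), (31, 2, d, 30, 22), (31, 24, x, 31, 22)}
π[D, A, G]: project onto (D, A, G) (11 duplicate(s) eliminated) → {(a, 2, 18), (d, 2, 31), (m, 28, 12), (p, 23, 18), (p, 37, 18), (s, 12, 31), (w, 1, 31), (x, 24, 31)}
Selection A > 23: {(m, 28, 12), (p, 37, 18), (x, 24, 31)}
π[A, G]: project onto (A, G) → {(24, 31), (28, 12), (37, 18)}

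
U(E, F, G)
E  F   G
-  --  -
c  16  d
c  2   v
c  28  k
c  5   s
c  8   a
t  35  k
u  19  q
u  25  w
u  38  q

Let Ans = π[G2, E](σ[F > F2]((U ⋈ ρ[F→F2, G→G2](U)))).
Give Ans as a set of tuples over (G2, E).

ρ[F→F2, G→G2]: schema becomes (E, F2, G2); tuples unchanged.
Joining U and ρ[F→F2, G→G2](U) on E yields {(c, 16, d, 16, d), (c, 16, d, 2, v), (c, 16, d, 28, k), (c, 16, d, 5, s), (c, 16, d, 8, a), (c, 2, v, 16, d), (c, 2, v, 2, v), (c, 2, v, 28, k), (c, 2, v, 5, s), (c, 2, v, 8, a), (c, 28, k, 16, d), (c, 28, k, 2, v), (c, 28, k, 28, k), (c, 28, k, 5, s), (c, 28, k, 8, a), (c, 5, s, 16, d), (c, 5, s, 2, v), (c, 5, s, 28, k), (c, 5, s, 5, s), (c, 5, s, 8, a), (c, 8, a, 16, d), (c, 8, a, 2, v), (c, 8, a, 28, k), (c, 8, a, 5, s), (c, 8, a, 8, a), (t, 35, k, 35, k), (u, 19, q, 19, q), (u, 19, q, 25, w), (u, 19, q, 38, q), (u, 25, w, 19, q), (u, 25, w, 25, w), (u, 25, w, 38, q), (u, 38, q, 19, q), (u, 38, q, 25, w), (u, 38, q, 38, q)}.
Selection F > F2: {(c, 16, d, 2, v), (c, 16, d, 5, s), (c, 16, d, 8, a), (c, 28, k, 16, d), (c, 28, k, 2, v), (c, 28, k, 5, s), (c, 28, k, 8, a), (c, 5, s, 2, v), (c, 8, a, 2, v), (c, 8, a, 5, s), (u, 25, w, 19, q), (u, 38, q, 19, q), (u, 38, q, 25, w)}
π_{G2, E} gives {(a, c), (d, c), (q, u), (s, c), (v, c), (w, u)} (7 duplicate(s) eliminated).

{(a, c), (d, c), (q, u), (s, c), (v, c), (w, u)}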